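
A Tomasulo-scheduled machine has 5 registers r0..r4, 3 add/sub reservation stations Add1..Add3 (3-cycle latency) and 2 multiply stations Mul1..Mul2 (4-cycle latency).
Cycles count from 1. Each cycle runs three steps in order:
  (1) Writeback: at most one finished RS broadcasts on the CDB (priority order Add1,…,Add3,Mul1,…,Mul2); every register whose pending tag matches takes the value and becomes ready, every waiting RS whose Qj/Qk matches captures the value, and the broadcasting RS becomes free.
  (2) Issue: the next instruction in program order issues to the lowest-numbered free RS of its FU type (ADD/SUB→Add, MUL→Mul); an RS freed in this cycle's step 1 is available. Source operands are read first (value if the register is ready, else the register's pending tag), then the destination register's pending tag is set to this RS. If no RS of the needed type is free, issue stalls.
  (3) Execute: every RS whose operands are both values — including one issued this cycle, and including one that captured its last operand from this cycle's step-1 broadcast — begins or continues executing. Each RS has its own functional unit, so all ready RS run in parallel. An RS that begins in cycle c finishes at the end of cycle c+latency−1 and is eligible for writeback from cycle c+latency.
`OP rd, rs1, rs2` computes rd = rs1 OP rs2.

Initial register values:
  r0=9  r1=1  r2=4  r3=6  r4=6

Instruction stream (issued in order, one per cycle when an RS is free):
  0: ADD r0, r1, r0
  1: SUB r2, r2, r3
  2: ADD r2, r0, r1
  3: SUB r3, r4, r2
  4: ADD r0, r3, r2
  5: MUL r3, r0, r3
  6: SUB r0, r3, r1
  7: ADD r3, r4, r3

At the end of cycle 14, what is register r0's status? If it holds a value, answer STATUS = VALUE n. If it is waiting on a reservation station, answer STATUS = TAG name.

cycle 1: issue ADD r0<-Add1 // r0:Add1,r1:1,r2:4,r3:6,r4:6
cycle 2: issue SUB r2<-Add2 // r0:Add1,r1:1,r2:Add2,r3:6,r4:6
cycle 3: issue ADD r2<-Add3 // r0:Add1,r1:1,r2:Add3,r3:6,r4:6
cycle 4: CDB Add1=10; issue SUB r3<-Add1 // r0:10,r1:1,r2:Add3,r3:Add1,r4:6
cycle 5: CDB Add2=-2; issue ADD r0<-Add2 // r0:Add2,r1:1,r2:Add3,r3:Add1,r4:6
cycle 6: issue MUL r3<-Mul1 // r0:Add2,r1:1,r2:Add3,r3:Mul1,r4:6
cycle 7: CDB Add3=11; issue SUB r0<-Add3 // r0:Add3,r1:1,r2:11,r3:Mul1,r4:6
cycle 8: stall // r0:Add3,r1:1,r2:11,r3:Mul1,r4:6
cycle 9: stall // r0:Add3,r1:1,r2:11,r3:Mul1,r4:6
cycle 10: CDB Add1=-5; issue ADD r3<-Add1 // r0:Add3,r1:1,r2:11,r3:Add1,r4:6
cycle 11: - // r0:Add3,r1:1,r2:11,r3:Add1,r4:6
cycle 12: - // r0:Add3,r1:1,r2:11,r3:Add1,r4:6
cycle 13: CDB Add2=6 // r0:Add3,r1:1,r2:11,r3:Add1,r4:6
cycle 14: - // r0:Add3,r1:1,r2:11,r3:Add1,r4:6

STATUS = TAG Add3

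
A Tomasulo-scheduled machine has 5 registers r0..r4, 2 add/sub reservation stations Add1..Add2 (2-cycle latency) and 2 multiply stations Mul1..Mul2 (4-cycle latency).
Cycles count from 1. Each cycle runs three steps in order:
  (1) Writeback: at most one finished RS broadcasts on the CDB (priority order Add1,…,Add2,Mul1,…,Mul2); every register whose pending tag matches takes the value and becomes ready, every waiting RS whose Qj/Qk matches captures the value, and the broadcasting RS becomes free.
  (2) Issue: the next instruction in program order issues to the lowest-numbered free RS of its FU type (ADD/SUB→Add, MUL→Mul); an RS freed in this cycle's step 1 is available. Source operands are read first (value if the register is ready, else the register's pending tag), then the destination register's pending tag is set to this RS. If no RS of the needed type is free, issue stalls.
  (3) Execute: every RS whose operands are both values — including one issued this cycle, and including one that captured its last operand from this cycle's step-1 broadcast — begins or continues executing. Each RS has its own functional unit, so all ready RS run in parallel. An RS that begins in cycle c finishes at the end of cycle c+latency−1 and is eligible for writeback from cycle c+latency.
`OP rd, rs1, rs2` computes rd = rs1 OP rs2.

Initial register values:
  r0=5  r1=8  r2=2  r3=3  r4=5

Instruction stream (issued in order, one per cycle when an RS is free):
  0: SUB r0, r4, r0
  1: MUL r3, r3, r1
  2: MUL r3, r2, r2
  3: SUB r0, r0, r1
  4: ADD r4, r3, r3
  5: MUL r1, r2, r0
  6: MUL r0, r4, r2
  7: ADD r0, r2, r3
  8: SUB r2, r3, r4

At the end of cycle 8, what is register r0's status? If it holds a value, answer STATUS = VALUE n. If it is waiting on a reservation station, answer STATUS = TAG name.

cycle 1: issue SUB r0<-Add1 // r0:Add1,r1:8,r2:2,r3:3,r4:5
cycle 2: issue MUL r3<-Mul1 // r0:Add1,r1:8,r2:2,r3:Mul1,r4:5
cycle 3: CDB Add1=0; issue MUL r3<-Mul2 // r0:0,r1:8,r2:2,r3:Mul2,r4:5
cycle 4: issue SUB r0<-Add1 // r0:Add1,r1:8,r2:2,r3:Mul2,r4:5
cycle 5: issue ADD r4<-Add2 // r0:Add1,r1:8,r2:2,r3:Mul2,r4:Add2
cycle 6: CDB Add1=-8; stall // r0:-8,r1:8,r2:2,r3:Mul2,r4:Add2
cycle 7: CDB Mul1=24; issue MUL r1<-Mul1 // r0:-8,r1:Mul1,r2:2,r3:Mul2,r4:Add2
cycle 8: CDB Mul2=4; issue MUL r0<-Mul2 // r0:Mul2,r1:Mul1,r2:2,r3:4,r4:Add2

STATUS = TAG Mul2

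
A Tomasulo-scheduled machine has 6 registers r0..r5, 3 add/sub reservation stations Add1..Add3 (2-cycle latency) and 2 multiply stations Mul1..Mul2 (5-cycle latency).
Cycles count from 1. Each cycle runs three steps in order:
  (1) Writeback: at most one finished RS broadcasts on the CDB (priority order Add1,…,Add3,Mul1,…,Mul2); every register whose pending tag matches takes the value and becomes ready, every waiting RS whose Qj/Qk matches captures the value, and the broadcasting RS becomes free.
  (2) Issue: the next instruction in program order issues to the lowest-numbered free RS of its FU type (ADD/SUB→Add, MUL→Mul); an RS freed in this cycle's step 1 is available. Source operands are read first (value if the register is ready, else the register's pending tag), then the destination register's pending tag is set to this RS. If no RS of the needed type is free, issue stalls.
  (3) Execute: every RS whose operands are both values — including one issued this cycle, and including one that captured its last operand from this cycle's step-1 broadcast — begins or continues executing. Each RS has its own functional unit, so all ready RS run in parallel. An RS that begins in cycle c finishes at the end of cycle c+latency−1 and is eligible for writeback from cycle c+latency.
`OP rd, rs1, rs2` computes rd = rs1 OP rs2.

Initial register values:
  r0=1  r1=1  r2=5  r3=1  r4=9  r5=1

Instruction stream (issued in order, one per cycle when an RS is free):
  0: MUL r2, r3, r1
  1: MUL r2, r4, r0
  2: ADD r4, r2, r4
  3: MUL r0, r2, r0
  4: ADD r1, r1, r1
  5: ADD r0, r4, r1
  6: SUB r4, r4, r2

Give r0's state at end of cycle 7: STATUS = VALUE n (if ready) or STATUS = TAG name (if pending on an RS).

STATUS = TAG Mul1

cycle 1: issue MUL r2<-Mul1 // r0:1,r1:1,r2:Mul1,r3:1,r4:9,r5:1
cycle 2: issue MUL r2<-Mul2 // r0:1,r1:1,r2:Mul2,r3:1,r4:9,r5:1
cycle 3: issue ADD r4<-Add1 // r0:1,r1:1,r2:Mul2,r3:1,r4:Add1,r5:1
cycle 4: stall // r0:1,r1:1,r2:Mul2,r3:1,r4:Add1,r5:1
cycle 5: stall // r0:1,r1:1,r2:Mul2,r3:1,r4:Add1,r5:1
cycle 6: CDB Mul1=1; issue MUL r0<-Mul1 // r0:Mul1,r1:1,r2:Mul2,r3:1,r4:Add1,r5:1
cycle 7: CDB Mul2=9; issue ADD r1<-Add2 // r0:Mul1,r1:Add2,r2:9,r3:1,r4:Add1,r5:1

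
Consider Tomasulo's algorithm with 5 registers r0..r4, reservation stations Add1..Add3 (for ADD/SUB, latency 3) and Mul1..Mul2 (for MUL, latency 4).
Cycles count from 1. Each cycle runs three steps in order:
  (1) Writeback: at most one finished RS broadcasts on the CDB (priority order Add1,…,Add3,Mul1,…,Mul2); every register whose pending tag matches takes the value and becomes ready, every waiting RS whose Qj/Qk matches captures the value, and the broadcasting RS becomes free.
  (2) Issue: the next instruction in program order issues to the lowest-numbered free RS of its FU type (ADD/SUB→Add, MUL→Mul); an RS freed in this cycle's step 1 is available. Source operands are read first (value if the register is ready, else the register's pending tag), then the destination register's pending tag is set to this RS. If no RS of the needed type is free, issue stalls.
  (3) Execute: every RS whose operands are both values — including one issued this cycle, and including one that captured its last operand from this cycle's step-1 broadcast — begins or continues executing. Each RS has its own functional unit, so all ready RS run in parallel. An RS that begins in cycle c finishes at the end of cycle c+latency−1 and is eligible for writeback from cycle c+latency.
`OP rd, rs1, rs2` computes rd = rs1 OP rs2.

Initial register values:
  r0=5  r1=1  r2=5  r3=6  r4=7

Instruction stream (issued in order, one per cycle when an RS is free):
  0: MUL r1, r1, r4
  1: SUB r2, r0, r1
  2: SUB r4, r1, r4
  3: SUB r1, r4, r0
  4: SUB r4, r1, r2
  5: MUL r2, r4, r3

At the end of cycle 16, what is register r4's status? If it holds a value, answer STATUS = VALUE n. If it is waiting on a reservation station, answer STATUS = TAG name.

c1: issue MUL r1<-Mul1 | r0:5,r1:Mul1,r2:5,r3:6,r4:7
c2: issue SUB r2<-Add1 | r0:5,r1:Mul1,r2:Add1,r3:6,r4:7
c3: issue SUB r4<-Add2 | r0:5,r1:Mul1,r2:Add1,r3:6,r4:Add2
c4: issue SUB r1<-Add3 | r0:5,r1:Add3,r2:Add1,r3:6,r4:Add2
c5: CDB Mul1=7; stall | r0:5,r1:Add3,r2:Add1,r3:6,r4:Add2
c6: stall | r0:5,r1:Add3,r2:Add1,r3:6,r4:Add2
c7: stall | r0:5,r1:Add3,r2:Add1,r3:6,r4:Add2
c8: CDB Add1=-2; issue SUB r4<-Add1 | r0:5,r1:Add3,r2:-2,r3:6,r4:Add1
c9: CDB Add2=0; issue MUL r2<-Mul1 | r0:5,r1:Add3,r2:Mul1,r3:6,r4:Add1
c10: - | r0:5,r1:Add3,r2:Mul1,r3:6,r4:Add1
c11: - | r0:5,r1:Add3,r2:Mul1,r3:6,r4:Add1
c12: CDB Add3=-5 | r0:5,r1:-5,r2:Mul1,r3:6,r4:Add1
c13: - | r0:5,r1:-5,r2:Mul1,r3:6,r4:Add1
c14: - | r0:5,r1:-5,r2:Mul1,r3:6,r4:Add1
c15: CDB Add1=-3 | r0:5,r1:-5,r2:Mul1,r3:6,r4:-3
c16: - | r0:5,r1:-5,r2:Mul1,r3:6,r4:-3

STATUS = VALUE -3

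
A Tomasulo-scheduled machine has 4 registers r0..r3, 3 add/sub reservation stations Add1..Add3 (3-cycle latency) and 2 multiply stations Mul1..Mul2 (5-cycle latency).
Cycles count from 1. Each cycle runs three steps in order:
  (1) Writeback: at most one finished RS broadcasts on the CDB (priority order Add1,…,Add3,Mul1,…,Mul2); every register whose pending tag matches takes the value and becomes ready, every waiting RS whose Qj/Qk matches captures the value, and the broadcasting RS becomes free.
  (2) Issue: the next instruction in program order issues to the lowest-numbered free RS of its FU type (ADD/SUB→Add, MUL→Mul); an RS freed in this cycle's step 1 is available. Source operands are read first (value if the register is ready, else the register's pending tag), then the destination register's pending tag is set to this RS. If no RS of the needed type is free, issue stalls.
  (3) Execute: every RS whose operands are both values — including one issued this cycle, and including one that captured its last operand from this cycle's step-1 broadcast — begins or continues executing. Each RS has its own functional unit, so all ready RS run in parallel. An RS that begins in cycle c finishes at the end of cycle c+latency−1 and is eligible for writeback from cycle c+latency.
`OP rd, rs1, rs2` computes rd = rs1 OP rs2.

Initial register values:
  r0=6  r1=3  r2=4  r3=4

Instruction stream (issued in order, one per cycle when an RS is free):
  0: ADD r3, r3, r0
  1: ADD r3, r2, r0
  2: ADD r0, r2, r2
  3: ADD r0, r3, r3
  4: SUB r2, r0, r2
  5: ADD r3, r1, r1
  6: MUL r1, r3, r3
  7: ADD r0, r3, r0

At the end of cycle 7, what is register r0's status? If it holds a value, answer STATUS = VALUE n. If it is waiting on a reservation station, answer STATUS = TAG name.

cycle 1: issue ADD r3<-Add1 // r0:6,r1:3,r2:4,r3:Add1
cycle 2: issue ADD r3<-Add2 // r0:6,r1:3,r2:4,r3:Add2
cycle 3: issue ADD r0<-Add3 // r0:Add3,r1:3,r2:4,r3:Add2
cycle 4: CDB Add1=10; issue ADD r0<-Add1 // r0:Add1,r1:3,r2:4,r3:Add2
cycle 5: CDB Add2=10; issue SUB r2<-Add2 // r0:Add1,r1:3,r2:Add2,r3:10
cycle 6: CDB Add3=8; issue ADD r3<-Add3 // r0:Add1,r1:3,r2:Add2,r3:Add3
cycle 7: issue MUL r1<-Mul1 // r0:Add1,r1:Mul1,r2:Add2,r3:Add3

STATUS = TAG Add1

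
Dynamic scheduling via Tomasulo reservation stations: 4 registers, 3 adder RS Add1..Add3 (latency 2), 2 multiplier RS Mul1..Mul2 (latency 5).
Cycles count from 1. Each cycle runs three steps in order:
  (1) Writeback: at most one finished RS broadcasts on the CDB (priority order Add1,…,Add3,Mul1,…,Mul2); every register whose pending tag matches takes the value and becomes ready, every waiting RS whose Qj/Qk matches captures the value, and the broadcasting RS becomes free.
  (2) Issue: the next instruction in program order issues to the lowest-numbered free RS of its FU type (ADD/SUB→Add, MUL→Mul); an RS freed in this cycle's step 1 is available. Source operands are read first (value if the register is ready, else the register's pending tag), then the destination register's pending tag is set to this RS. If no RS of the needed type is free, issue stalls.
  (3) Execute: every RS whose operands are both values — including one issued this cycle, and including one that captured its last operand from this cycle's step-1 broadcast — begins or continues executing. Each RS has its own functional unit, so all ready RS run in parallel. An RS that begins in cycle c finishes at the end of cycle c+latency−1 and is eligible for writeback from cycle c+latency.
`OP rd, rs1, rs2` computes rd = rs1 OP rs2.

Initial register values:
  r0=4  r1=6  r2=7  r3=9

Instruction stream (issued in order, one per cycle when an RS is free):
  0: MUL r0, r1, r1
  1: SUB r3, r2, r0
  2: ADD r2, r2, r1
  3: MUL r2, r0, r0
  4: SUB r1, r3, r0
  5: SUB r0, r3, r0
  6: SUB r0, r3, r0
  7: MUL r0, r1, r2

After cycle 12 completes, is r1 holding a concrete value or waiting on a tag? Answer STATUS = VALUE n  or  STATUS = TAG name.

STATUS = VALUE -65

  c1: issue MUL r0<-Mul1  regs: r0:Mul1,r1:6,r2:7,r3:9
  c2: issue SUB r3<-Add1  regs: r0:Mul1,r1:6,r2:7,r3:Add1
  c3: issue ADD r2<-Add2  regs: r0:Mul1,r1:6,r2:Add2,r3:Add1
  c4: issue MUL r2<-Mul2  regs: r0:Mul1,r1:6,r2:Mul2,r3:Add1
  c5: CDB Add2=13; issue SUB r1<-Add2  regs: r0:Mul1,r1:Add2,r2:Mul2,r3:Add1
  c6: CDB Mul1=36; issue SUB r0<-Add3  regs: r0:Add3,r1:Add2,r2:Mul2,r3:Add1
  c7: stall  regs: r0:Add3,r1:Add2,r2:Mul2,r3:Add1
  c8: CDB Add1=-29; issue SUB r0<-Add1  regs: r0:Add1,r1:Add2,r2:Mul2,r3:-29
  c9: issue MUL r0<-Mul1  regs: r0:Mul1,r1:Add2,r2:Mul2,r3:-29
  c10: CDB Add2=-65  regs: r0:Mul1,r1:-65,r2:Mul2,r3:-29
  c11: CDB Add3=-65  regs: r0:Mul1,r1:-65,r2:Mul2,r3:-29
  c12: CDB Mul2=1296  regs: r0:Mul1,r1:-65,r2:1296,r3:-29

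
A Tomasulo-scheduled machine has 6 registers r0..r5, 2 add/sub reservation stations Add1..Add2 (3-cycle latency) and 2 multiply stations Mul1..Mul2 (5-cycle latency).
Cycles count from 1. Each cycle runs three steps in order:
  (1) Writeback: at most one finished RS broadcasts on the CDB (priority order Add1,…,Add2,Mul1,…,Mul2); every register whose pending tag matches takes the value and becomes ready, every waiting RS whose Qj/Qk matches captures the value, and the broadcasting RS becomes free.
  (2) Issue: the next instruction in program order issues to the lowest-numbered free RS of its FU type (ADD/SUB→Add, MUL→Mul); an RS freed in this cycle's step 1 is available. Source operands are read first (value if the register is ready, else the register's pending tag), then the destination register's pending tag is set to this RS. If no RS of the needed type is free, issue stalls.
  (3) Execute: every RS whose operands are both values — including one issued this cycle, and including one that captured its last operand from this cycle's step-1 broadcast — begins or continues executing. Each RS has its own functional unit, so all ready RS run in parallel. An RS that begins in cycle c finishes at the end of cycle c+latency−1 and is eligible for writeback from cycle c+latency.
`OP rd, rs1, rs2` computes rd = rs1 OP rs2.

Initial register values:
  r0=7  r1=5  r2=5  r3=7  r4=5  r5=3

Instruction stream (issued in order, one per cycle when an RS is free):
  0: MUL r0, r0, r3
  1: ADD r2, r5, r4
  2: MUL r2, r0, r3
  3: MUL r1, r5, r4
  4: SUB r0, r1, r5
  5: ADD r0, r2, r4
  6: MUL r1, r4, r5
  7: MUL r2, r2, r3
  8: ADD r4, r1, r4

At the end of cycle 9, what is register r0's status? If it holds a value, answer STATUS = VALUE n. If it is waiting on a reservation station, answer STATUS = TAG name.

  c1: issue MUL r0<-Mul1  regs: r0:Mul1,r1:5,r2:5,r3:7,r4:5,r5:3
  c2: issue ADD r2<-Add1  regs: r0:Mul1,r1:5,r2:Add1,r3:7,r4:5,r5:3
  c3: issue MUL r2<-Mul2  regs: r0:Mul1,r1:5,r2:Mul2,r3:7,r4:5,r5:3
  c4: stall  regs: r0:Mul1,r1:5,r2:Mul2,r3:7,r4:5,r5:3
  c5: CDB Add1=8; stall  regs: r0:Mul1,r1:5,r2:Mul2,r3:7,r4:5,r5:3
  c6: CDB Mul1=49; issue MUL r1<-Mul1  regs: r0:49,r1:Mul1,r2:Mul2,r3:7,r4:5,r5:3
  c7: issue SUB r0<-Add1  regs: r0:Add1,r1:Mul1,r2:Mul2,r3:7,r4:5,r5:3
  c8: issue ADD r0<-Add2  regs: r0:Add2,r1:Mul1,r2:Mul2,r3:7,r4:5,r5:3
  c9: stall  regs: r0:Add2,r1:Mul1,r2:Mul2,r3:7,r4:5,r5:3

STATUS = TAG Add2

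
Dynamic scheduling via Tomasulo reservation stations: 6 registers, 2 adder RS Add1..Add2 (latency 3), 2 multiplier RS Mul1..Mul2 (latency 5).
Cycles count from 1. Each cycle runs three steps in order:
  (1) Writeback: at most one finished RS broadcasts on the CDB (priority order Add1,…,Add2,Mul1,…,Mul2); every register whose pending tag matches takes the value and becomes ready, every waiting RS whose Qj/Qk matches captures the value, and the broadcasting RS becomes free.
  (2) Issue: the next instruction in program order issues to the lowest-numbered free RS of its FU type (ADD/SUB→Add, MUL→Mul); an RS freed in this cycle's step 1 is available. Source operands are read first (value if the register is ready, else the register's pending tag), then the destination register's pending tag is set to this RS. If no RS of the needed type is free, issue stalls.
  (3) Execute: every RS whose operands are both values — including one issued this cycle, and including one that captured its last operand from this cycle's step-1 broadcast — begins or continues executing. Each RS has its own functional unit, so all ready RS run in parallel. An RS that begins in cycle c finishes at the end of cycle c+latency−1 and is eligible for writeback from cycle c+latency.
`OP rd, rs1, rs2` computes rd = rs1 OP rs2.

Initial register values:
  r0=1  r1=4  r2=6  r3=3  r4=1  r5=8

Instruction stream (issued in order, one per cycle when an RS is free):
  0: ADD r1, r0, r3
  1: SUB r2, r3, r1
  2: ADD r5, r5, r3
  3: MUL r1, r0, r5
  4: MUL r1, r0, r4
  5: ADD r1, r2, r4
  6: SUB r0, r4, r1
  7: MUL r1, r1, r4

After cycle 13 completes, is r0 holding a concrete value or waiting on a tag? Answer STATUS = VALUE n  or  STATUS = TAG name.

  c1: issue ADD r1<-Add1  regs: r0:1,r1:Add1,r2:6,r3:3,r4:1,r5:8
  c2: issue SUB r2<-Add2  regs: r0:1,r1:Add1,r2:Add2,r3:3,r4:1,r5:8
  c3: stall  regs: r0:1,r1:Add1,r2:Add2,r3:3,r4:1,r5:8
  c4: CDB Add1=4; issue ADD r5<-Add1  regs: r0:1,r1:4,r2:Add2,r3:3,r4:1,r5:Add1
  c5: issue MUL r1<-Mul1  regs: r0:1,r1:Mul1,r2:Add2,r3:3,r4:1,r5:Add1
  c6: issue MUL r1<-Mul2  regs: r0:1,r1:Mul2,r2:Add2,r3:3,r4:1,r5:Add1
  c7: CDB Add1=11; issue ADD r1<-Add1  regs: r0:1,r1:Add1,r2:Add2,r3:3,r4:1,r5:11
  c8: CDB Add2=-1; issue SUB r0<-Add2  regs: r0:Add2,r1:Add1,r2:-1,r3:3,r4:1,r5:11
  c9: stall  regs: r0:Add2,r1:Add1,r2:-1,r3:3,r4:1,r5:11
  c10: stall  regs: r0:Add2,r1:Add1,r2:-1,r3:3,r4:1,r5:11
  c11: CDB Add1=0; stall  regs: r0:Add2,r1:0,r2:-1,r3:3,r4:1,r5:11
  c12: CDB Mul1=11; issue MUL r1<-Mul1  regs: r0:Add2,r1:Mul1,r2:-1,r3:3,r4:1,r5:11
  c13: CDB Mul2=1  regs: r0:Add2,r1:Mul1,r2:-1,r3:3,r4:1,r5:11

STATUS = TAG Add2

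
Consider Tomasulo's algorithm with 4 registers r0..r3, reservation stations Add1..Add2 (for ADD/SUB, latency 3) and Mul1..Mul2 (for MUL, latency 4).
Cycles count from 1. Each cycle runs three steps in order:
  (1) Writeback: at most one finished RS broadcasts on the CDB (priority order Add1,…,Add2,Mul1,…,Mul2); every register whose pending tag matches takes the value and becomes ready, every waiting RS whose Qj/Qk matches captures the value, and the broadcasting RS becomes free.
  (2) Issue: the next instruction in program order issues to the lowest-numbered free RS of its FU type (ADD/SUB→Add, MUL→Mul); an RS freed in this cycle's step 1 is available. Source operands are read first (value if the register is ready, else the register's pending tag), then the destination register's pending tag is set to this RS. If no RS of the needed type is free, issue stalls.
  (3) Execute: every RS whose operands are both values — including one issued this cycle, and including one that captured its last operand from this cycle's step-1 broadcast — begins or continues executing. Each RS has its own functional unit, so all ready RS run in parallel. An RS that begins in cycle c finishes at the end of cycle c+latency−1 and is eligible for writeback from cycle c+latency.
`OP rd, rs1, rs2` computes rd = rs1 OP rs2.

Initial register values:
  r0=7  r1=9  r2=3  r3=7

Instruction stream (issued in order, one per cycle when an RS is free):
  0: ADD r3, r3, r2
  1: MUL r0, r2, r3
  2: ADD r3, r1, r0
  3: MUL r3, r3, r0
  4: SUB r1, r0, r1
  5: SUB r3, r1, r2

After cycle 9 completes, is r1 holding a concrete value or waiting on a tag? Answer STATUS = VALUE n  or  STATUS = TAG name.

STATUS = TAG Add1

c1: issue ADD r3<-Add1 | r0:7,r1:9,r2:3,r3:Add1
c2: issue MUL r0<-Mul1 | r0:Mul1,r1:9,r2:3,r3:Add1
c3: issue ADD r3<-Add2 | r0:Mul1,r1:9,r2:3,r3:Add2
c4: CDB Add1=10; issue MUL r3<-Mul2 | r0:Mul1,r1:9,r2:3,r3:Mul2
c5: issue SUB r1<-Add1 | r0:Mul1,r1:Add1,r2:3,r3:Mul2
c6: stall | r0:Mul1,r1:Add1,r2:3,r3:Mul2
c7: stall | r0:Mul1,r1:Add1,r2:3,r3:Mul2
c8: CDB Mul1=30; stall | r0:30,r1:Add1,r2:3,r3:Mul2
c9: stall | r0:30,r1:Add1,r2:3,r3:Mul2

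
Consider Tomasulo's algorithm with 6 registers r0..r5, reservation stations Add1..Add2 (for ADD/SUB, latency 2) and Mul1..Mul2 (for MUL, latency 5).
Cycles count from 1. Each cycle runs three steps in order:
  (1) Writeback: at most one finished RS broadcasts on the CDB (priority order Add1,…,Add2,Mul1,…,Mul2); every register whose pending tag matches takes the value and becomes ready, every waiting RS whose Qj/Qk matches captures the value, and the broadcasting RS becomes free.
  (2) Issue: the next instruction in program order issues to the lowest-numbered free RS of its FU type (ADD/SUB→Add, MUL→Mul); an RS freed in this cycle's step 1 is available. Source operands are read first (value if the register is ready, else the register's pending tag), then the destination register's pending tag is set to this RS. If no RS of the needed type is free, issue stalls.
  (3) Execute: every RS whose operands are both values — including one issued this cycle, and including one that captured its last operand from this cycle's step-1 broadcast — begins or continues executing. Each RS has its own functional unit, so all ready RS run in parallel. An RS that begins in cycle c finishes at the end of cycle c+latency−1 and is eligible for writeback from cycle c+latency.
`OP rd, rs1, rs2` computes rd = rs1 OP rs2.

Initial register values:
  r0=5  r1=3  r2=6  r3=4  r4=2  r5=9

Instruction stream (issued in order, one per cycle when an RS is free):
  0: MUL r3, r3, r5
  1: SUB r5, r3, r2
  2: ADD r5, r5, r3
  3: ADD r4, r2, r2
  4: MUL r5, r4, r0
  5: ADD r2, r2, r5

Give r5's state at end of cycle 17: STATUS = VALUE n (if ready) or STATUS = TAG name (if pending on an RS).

STATUS = VALUE 60

c1: issue MUL r3<-Mul1 | r0:5,r1:3,r2:6,r3:Mul1,r4:2,r5:9
c2: issue SUB r5<-Add1 | r0:5,r1:3,r2:6,r3:Mul1,r4:2,r5:Add1
c3: issue ADD r5<-Add2 | r0:5,r1:3,r2:6,r3:Mul1,r4:2,r5:Add2
c4: stall | r0:5,r1:3,r2:6,r3:Mul1,r4:2,r5:Add2
c5: stall | r0:5,r1:3,r2:6,r3:Mul1,r4:2,r5:Add2
c6: CDB Mul1=36; stall | r0:5,r1:3,r2:6,r3:36,r4:2,r5:Add2
c7: stall | r0:5,r1:3,r2:6,r3:36,r4:2,r5:Add2
c8: CDB Add1=30; issue ADD r4<-Add1 | r0:5,r1:3,r2:6,r3:36,r4:Add1,r5:Add2
c9: issue MUL r5<-Mul1 | r0:5,r1:3,r2:6,r3:36,r4:Add1,r5:Mul1
c10: CDB Add1=12; issue ADD r2<-Add1 | r0:5,r1:3,r2:Add1,r3:36,r4:12,r5:Mul1
c11: CDB Add2=66 | r0:5,r1:3,r2:Add1,r3:36,r4:12,r5:Mul1
c12: - | r0:5,r1:3,r2:Add1,r3:36,r4:12,r5:Mul1
c13: - | r0:5,r1:3,r2:Add1,r3:36,r4:12,r5:Mul1
c14: - | r0:5,r1:3,r2:Add1,r3:36,r4:12,r5:Mul1
c15: CDB Mul1=60 | r0:5,r1:3,r2:Add1,r3:36,r4:12,r5:60
c16: - | r0:5,r1:3,r2:Add1,r3:36,r4:12,r5:60
c17: CDB Add1=66 | r0:5,r1:3,r2:66,r3:36,r4:12,r5:60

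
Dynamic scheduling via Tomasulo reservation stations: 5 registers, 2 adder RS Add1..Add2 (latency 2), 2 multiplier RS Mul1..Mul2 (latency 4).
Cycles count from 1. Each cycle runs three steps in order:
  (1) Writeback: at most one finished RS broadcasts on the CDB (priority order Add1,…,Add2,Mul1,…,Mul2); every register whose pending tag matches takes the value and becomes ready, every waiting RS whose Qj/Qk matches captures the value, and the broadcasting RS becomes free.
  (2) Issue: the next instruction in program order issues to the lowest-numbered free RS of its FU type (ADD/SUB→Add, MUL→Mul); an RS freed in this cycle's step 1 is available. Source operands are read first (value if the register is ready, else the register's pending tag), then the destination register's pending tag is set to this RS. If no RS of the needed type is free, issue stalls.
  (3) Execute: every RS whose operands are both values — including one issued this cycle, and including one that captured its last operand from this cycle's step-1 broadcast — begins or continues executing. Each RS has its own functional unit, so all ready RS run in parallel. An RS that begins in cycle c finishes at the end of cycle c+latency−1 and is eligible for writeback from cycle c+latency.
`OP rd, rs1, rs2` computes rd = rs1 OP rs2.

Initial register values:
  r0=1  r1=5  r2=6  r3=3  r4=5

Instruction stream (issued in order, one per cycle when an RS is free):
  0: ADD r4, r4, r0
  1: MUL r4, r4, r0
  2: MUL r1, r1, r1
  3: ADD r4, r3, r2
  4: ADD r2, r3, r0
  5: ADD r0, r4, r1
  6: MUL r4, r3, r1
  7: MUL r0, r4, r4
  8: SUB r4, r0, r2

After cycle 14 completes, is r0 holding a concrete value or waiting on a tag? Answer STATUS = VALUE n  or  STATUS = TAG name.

cycle 1: issue ADD r4<-Add1 // r0:1,r1:5,r2:6,r3:3,r4:Add1
cycle 2: issue MUL r4<-Mul1 // r0:1,r1:5,r2:6,r3:3,r4:Mul1
cycle 3: CDB Add1=6; issue MUL r1<-Mul2 // r0:1,r1:Mul2,r2:6,r3:3,r4:Mul1
cycle 4: issue ADD r4<-Add1 // r0:1,r1:Mul2,r2:6,r3:3,r4:Add1
cycle 5: issue ADD r2<-Add2 // r0:1,r1:Mul2,r2:Add2,r3:3,r4:Add1
cycle 6: CDB Add1=9; issue ADD r0<-Add1 // r0:Add1,r1:Mul2,r2:Add2,r3:3,r4:9
cycle 7: CDB Add2=4; stall // r0:Add1,r1:Mul2,r2:4,r3:3,r4:9
cycle 8: CDB Mul1=6; issue MUL r4<-Mul1 // r0:Add1,r1:Mul2,r2:4,r3:3,r4:Mul1
cycle 9: CDB Mul2=25; issue MUL r0<-Mul2 // r0:Mul2,r1:25,r2:4,r3:3,r4:Mul1
cycle 10: issue SUB r4<-Add2 // r0:Mul2,r1:25,r2:4,r3:3,r4:Add2
cycle 11: CDB Add1=34 // r0:Mul2,r1:25,r2:4,r3:3,r4:Add2
cycle 12: - // r0:Mul2,r1:25,r2:4,r3:3,r4:Add2
cycle 13: CDB Mul1=75 // r0:Mul2,r1:25,r2:4,r3:3,r4:Add2
cycle 14: - // r0:Mul2,r1:25,r2:4,r3:3,r4:Add2

STATUS = TAG Mul2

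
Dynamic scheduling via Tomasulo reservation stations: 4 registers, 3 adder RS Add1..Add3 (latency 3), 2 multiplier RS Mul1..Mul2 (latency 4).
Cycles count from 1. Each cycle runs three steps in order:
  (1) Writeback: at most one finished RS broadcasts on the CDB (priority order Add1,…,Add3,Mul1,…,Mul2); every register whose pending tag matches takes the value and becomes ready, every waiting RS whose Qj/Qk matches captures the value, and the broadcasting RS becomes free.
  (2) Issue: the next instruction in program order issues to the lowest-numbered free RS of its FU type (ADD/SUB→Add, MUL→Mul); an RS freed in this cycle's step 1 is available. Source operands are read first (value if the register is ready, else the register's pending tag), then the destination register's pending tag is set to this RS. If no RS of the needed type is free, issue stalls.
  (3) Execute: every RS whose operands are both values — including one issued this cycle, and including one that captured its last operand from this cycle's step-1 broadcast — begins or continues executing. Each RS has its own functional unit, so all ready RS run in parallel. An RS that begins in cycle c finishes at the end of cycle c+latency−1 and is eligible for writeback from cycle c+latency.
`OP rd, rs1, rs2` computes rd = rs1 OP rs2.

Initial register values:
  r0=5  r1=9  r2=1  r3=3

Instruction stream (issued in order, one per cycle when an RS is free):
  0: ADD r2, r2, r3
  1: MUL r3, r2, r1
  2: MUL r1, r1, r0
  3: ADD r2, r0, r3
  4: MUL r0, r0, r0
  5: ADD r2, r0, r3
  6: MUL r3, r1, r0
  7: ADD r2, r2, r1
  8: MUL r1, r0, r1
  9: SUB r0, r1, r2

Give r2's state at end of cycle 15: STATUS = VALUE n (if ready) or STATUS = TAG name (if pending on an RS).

STATUS = TAG Add3

c1: issue ADD r2<-Add1 | r0:5,r1:9,r2:Add1,r3:3
c2: issue MUL r3<-Mul1 | r0:5,r1:9,r2:Add1,r3:Mul1
c3: issue MUL r1<-Mul2 | r0:5,r1:Mul2,r2:Add1,r3:Mul1
c4: CDB Add1=4; issue ADD r2<-Add1 | r0:5,r1:Mul2,r2:Add1,r3:Mul1
c5: stall | r0:5,r1:Mul2,r2:Add1,r3:Mul1
c6: stall | r0:5,r1:Mul2,r2:Add1,r3:Mul1
c7: CDB Mul2=45; issue MUL r0<-Mul2 | r0:Mul2,r1:45,r2:Add1,r3:Mul1
c8: CDB Mul1=36; issue ADD r2<-Add2 | r0:Mul2,r1:45,r2:Add2,r3:36
c9: issue MUL r3<-Mul1 | r0:Mul2,r1:45,r2:Add2,r3:Mul1
c10: issue ADD r2<-Add3 | r0:Mul2,r1:45,r2:Add3,r3:Mul1
c11: CDB Add1=41; stall | r0:Mul2,r1:45,r2:Add3,r3:Mul1
c12: CDB Mul2=25; issue MUL r1<-Mul2 | r0:25,r1:Mul2,r2:Add3,r3:Mul1
c13: issue SUB r0<-Add1 | r0:Add1,r1:Mul2,r2:Add3,r3:Mul1
c14: - | r0:Add1,r1:Mul2,r2:Add3,r3:Mul1
c15: CDB Add2=61 | r0:Add1,r1:Mul2,r2:Add3,r3:Mul1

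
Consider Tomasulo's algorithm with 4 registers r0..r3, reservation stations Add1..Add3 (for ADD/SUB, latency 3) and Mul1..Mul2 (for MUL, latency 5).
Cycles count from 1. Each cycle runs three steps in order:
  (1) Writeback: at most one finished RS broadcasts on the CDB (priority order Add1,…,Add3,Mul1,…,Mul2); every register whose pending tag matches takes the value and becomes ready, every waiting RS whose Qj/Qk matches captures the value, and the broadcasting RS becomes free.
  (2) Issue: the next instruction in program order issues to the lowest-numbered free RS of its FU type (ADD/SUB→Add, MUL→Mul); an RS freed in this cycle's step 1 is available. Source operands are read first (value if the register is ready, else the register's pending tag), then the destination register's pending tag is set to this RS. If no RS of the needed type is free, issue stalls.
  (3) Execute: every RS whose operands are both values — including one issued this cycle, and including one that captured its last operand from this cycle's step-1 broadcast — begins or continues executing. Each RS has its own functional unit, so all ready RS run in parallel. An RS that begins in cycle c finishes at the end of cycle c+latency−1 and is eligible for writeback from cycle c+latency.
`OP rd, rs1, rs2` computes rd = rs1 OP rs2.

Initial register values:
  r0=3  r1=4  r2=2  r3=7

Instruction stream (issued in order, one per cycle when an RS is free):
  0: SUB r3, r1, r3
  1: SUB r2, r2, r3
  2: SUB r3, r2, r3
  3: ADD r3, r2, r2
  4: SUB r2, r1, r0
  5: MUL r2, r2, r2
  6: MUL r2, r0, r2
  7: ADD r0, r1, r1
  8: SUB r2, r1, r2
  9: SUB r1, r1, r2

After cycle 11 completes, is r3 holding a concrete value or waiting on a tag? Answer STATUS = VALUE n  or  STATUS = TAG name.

STATUS = VALUE 10

cycle 1: issue SUB r3<-Add1 // r0:3,r1:4,r2:2,r3:Add1
cycle 2: issue SUB r2<-Add2 // r0:3,r1:4,r2:Add2,r3:Add1
cycle 3: issue SUB r3<-Add3 // r0:3,r1:4,r2:Add2,r3:Add3
cycle 4: CDB Add1=-3; issue ADD r3<-Add1 // r0:3,r1:4,r2:Add2,r3:Add1
cycle 5: stall // r0:3,r1:4,r2:Add2,r3:Add1
cycle 6: stall // r0:3,r1:4,r2:Add2,r3:Add1
cycle 7: CDB Add2=5; issue SUB r2<-Add2 // r0:3,r1:4,r2:Add2,r3:Add1
cycle 8: issue MUL r2<-Mul1 // r0:3,r1:4,r2:Mul1,r3:Add1
cycle 9: issue MUL r2<-Mul2 // r0:3,r1:4,r2:Mul2,r3:Add1
cycle 10: CDB Add1=10; issue ADD r0<-Add1 // r0:Add1,r1:4,r2:Mul2,r3:10
cycle 11: CDB Add2=1; issue SUB r2<-Add2 // r0:Add1,r1:4,r2:Add2,r3:10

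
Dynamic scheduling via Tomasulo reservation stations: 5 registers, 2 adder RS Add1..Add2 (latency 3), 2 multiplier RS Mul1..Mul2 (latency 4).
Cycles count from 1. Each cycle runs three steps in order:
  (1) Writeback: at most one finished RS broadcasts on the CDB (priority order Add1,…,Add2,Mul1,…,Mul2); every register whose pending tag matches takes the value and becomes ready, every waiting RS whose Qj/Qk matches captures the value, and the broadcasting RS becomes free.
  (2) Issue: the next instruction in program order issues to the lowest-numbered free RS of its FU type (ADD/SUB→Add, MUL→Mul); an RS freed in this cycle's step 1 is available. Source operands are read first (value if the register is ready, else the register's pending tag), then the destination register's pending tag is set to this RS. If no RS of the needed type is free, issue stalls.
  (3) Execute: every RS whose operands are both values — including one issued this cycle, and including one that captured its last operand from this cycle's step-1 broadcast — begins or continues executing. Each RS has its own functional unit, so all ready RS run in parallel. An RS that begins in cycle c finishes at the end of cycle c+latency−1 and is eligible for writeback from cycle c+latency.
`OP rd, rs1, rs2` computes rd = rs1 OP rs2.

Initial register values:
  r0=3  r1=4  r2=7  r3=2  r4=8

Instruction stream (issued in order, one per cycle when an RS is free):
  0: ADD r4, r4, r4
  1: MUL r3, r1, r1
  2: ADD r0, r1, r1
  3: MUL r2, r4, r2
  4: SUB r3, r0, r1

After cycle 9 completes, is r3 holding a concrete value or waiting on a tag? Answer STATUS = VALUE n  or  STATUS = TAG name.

STATUS = VALUE 4

cycle 1: issue ADD r4<-Add1 // r0:3,r1:4,r2:7,r3:2,r4:Add1
cycle 2: issue MUL r3<-Mul1 // r0:3,r1:4,r2:7,r3:Mul1,r4:Add1
cycle 3: issue ADD r0<-Add2 // r0:Add2,r1:4,r2:7,r3:Mul1,r4:Add1
cycle 4: CDB Add1=16; issue MUL r2<-Mul2 // r0:Add2,r1:4,r2:Mul2,r3:Mul1,r4:16
cycle 5: issue SUB r3<-Add1 // r0:Add2,r1:4,r2:Mul2,r3:Add1,r4:16
cycle 6: CDB Add2=8 // r0:8,r1:4,r2:Mul2,r3:Add1,r4:16
cycle 7: CDB Mul1=16 // r0:8,r1:4,r2:Mul2,r3:Add1,r4:16
cycle 8: CDB Mul2=112 // r0:8,r1:4,r2:112,r3:Add1,r4:16
cycle 9: CDB Add1=4 // r0:8,r1:4,r2:112,r3:4,r4:16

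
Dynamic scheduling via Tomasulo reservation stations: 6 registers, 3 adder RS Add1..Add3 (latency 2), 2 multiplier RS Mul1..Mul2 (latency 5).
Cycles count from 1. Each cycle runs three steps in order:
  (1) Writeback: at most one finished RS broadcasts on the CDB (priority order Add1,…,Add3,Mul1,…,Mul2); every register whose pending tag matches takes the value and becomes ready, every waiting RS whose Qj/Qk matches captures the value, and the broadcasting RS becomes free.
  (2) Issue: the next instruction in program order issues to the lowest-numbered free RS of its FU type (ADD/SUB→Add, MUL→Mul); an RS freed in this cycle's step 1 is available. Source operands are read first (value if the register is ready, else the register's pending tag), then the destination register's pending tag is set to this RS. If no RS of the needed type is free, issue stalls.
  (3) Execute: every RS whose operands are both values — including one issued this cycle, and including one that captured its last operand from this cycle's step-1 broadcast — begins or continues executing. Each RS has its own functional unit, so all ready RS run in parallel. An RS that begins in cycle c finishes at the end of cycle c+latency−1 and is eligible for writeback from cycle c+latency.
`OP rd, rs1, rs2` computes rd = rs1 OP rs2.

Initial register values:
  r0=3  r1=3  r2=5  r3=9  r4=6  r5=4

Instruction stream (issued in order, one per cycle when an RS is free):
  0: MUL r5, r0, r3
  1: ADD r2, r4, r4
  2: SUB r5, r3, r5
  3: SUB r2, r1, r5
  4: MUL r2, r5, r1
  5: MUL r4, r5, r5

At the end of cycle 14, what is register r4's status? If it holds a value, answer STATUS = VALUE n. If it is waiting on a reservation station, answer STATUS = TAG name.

STATUS = VALUE 324

cycle 1: issue MUL r5<-Mul1 // r0:3,r1:3,r2:5,r3:9,r4:6,r5:Mul1
cycle 2: issue ADD r2<-Add1 // r0:3,r1:3,r2:Add1,r3:9,r4:6,r5:Mul1
cycle 3: issue SUB r5<-Add2 // r0:3,r1:3,r2:Add1,r3:9,r4:6,r5:Add2
cycle 4: CDB Add1=12; issue SUB r2<-Add1 // r0:3,r1:3,r2:Add1,r3:9,r4:6,r5:Add2
cycle 5: issue MUL r2<-Mul2 // r0:3,r1:3,r2:Mul2,r3:9,r4:6,r5:Add2
cycle 6: CDB Mul1=27; issue MUL r4<-Mul1 // r0:3,r1:3,r2:Mul2,r3:9,r4:Mul1,r5:Add2
cycle 7: - // r0:3,r1:3,r2:Mul2,r3:9,r4:Mul1,r5:Add2
cycle 8: CDB Add2=-18 // r0:3,r1:3,r2:Mul2,r3:9,r4:Mul1,r5:-18
cycle 9: - // r0:3,r1:3,r2:Mul2,r3:9,r4:Mul1,r5:-18
cycle 10: CDB Add1=21 // r0:3,r1:3,r2:Mul2,r3:9,r4:Mul1,r5:-18
cycle 11: - // r0:3,r1:3,r2:Mul2,r3:9,r4:Mul1,r5:-18
cycle 12: - // r0:3,r1:3,r2:Mul2,r3:9,r4:Mul1,r5:-18
cycle 13: CDB Mul1=324 // r0:3,r1:3,r2:Mul2,r3:9,r4:324,r5:-18
cycle 14: CDB Mul2=-54 // r0:3,r1:3,r2:-54,r3:9,r4:324,r5:-18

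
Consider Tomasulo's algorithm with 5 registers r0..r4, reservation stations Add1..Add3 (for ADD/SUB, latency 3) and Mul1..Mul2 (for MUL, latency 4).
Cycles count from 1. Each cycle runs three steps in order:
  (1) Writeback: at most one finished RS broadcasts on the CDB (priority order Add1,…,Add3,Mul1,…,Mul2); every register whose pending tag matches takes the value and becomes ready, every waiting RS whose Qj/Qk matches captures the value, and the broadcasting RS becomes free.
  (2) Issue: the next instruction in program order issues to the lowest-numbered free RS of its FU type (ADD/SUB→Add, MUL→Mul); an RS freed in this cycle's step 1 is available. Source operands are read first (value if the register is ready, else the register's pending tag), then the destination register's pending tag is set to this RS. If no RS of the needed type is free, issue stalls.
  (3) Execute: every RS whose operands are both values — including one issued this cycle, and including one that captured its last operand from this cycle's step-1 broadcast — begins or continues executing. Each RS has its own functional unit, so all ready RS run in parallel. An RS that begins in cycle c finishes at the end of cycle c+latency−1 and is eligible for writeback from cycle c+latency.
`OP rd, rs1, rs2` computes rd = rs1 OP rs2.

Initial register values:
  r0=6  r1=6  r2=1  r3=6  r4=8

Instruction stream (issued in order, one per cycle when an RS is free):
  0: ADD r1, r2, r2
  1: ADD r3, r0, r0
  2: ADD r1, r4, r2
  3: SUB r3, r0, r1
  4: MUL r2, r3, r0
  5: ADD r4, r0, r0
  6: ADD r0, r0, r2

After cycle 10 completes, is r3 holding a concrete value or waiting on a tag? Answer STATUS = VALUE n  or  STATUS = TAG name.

STATUS = VALUE -3

cycle 1: issue ADD r1<-Add1 // r0:6,r1:Add1,r2:1,r3:6,r4:8
cycle 2: issue ADD r3<-Add2 // r0:6,r1:Add1,r2:1,r3:Add2,r4:8
cycle 3: issue ADD r1<-Add3 // r0:6,r1:Add3,r2:1,r3:Add2,r4:8
cycle 4: CDB Add1=2; issue SUB r3<-Add1 // r0:6,r1:Add3,r2:1,r3:Add1,r4:8
cycle 5: CDB Add2=12; issue MUL r2<-Mul1 // r0:6,r1:Add3,r2:Mul1,r3:Add1,r4:8
cycle 6: CDB Add3=9; issue ADD r4<-Add2 // r0:6,r1:9,r2:Mul1,r3:Add1,r4:Add2
cycle 7: issue ADD r0<-Add3 // r0:Add3,r1:9,r2:Mul1,r3:Add1,r4:Add2
cycle 8: - // r0:Add3,r1:9,r2:Mul1,r3:Add1,r4:Add2
cycle 9: CDB Add1=-3 // r0:Add3,r1:9,r2:Mul1,r3:-3,r4:Add2
cycle 10: CDB Add2=12 // r0:Add3,r1:9,r2:Mul1,r3:-3,r4:12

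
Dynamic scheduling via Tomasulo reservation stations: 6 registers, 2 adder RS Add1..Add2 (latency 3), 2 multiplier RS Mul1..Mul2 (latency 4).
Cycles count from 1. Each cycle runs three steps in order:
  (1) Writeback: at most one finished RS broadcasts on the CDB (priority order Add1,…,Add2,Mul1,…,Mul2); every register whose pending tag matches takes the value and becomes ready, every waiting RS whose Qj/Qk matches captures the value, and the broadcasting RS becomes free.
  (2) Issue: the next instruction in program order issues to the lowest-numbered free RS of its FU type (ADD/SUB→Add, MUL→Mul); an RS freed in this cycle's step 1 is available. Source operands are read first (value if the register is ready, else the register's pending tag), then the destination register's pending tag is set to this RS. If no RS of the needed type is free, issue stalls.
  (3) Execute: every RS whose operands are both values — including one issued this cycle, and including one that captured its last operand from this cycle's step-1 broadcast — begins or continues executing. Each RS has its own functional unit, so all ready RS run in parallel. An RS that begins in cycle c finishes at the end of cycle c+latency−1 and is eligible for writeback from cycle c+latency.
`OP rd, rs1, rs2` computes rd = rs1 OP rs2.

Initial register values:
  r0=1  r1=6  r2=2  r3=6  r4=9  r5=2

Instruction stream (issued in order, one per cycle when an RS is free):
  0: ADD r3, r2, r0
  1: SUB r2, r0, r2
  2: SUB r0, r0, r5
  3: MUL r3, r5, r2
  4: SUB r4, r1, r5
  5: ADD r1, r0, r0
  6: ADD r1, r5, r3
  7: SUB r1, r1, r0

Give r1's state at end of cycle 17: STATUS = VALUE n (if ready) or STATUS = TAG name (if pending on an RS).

STATUS = VALUE 1

  c1: issue ADD r3<-Add1  regs: r0:1,r1:6,r2:2,r3:Add1,r4:9,r5:2
  c2: issue SUB r2<-Add2  regs: r0:1,r1:6,r2:Add2,r3:Add1,r4:9,r5:2
  c3: stall  regs: r0:1,r1:6,r2:Add2,r3:Add1,r4:9,r5:2
  c4: CDB Add1=3; issue SUB r0<-Add1  regs: r0:Add1,r1:6,r2:Add2,r3:3,r4:9,r5:2
  c5: CDB Add2=-1; issue MUL r3<-Mul1  regs: r0:Add1,r1:6,r2:-1,r3:Mul1,r4:9,r5:2
  c6: issue SUB r4<-Add2  regs: r0:Add1,r1:6,r2:-1,r3:Mul1,r4:Add2,r5:2
  c7: CDB Add1=-1; issue ADD r1<-Add1  regs: r0:-1,r1:Add1,r2:-1,r3:Mul1,r4:Add2,r5:2
  c8: stall  regs: r0:-1,r1:Add1,r2:-1,r3:Mul1,r4:Add2,r5:2
  c9: CDB Add2=4; issue ADD r1<-Add2  regs: r0:-1,r1:Add2,r2:-1,r3:Mul1,r4:4,r5:2
  c10: CDB Add1=-2; issue SUB r1<-Add1  regs: r0:-1,r1:Add1,r2:-1,r3:Mul1,r4:4,r5:2
  c11: CDB Mul1=-2  regs: r0:-1,r1:Add1,r2:-1,r3:-2,r4:4,r5:2
  c12: -  regs: r0:-1,r1:Add1,r2:-1,r3:-2,r4:4,r5:2
  c13: -  regs: r0:-1,r1:Add1,r2:-1,r3:-2,r4:4,r5:2
  c14: CDB Add2=0  regs: r0:-1,r1:Add1,r2:-1,r3:-2,r4:4,r5:2
  c15: -  regs: r0:-1,r1:Add1,r2:-1,r3:-2,r4:4,r5:2
  c16: -  regs: r0:-1,r1:Add1,r2:-1,r3:-2,r4:4,r5:2
  c17: CDB Add1=1  regs: r0:-1,r1:1,r2:-1,r3:-2,r4:4,r5:2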